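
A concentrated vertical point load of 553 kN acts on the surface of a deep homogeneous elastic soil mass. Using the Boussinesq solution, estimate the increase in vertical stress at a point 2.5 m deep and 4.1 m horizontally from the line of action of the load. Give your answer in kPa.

Δσ_z ≈ 1.62 kPa

Boussinesq vertical stress below a point load on an elastic half-space:
Δσ_z = 3P/(2πz²) · [1 + (r/z)²]^(−5/2)
r/z = 4.1/2.5 = 1.64; [1+(r/z)²]^(−5/2) = 0.038243.
Δσ_z = 3×553/(2π×2.5²) × 0.038243 = 42.246 × 0.038243 = 1.616 kPa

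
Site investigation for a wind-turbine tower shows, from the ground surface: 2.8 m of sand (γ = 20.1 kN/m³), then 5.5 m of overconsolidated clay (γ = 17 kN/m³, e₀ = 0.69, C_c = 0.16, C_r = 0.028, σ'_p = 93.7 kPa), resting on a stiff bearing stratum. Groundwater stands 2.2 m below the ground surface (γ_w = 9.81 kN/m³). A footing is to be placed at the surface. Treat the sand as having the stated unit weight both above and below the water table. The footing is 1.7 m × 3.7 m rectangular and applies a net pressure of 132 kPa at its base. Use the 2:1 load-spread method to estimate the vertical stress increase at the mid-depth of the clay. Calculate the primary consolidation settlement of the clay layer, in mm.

S_c ≈ 6.43 mm

Mid-depth of clay below the ground surface: z = 2.8 + 5.5/2 = 5.55 m.
Total vertical stress at mid-clay: σ_v = 20.1×2.8 + 17×2.75 = 103.03 kPa.
Pore pressure: u = 9.81×(5.55 − 2.2) = 32.864 kPa.
Initial effective stress: σ'_0 = σ_v − u = 103.03 − 32.864 = 70.166 kPa.
Stress increase at mid-clay by the 2:1 spreading method:
Δσ = qBL/((B+z)(L+z)) = 132×1.7×3.7/((1.7+5.55)(3.7+5.55)) = 12.381 kPa
Final effective stress: σ'_f = 70.166 + 12.381 = 82.547 kPa.
σ'_f = 82.547 ≤ σ'_p = 93.7 kPa, so the clay remains overconsolidated and only the recompression index applies:
S_c = C_r·H/(1+e₀)·log₁₀(σ'_f/σ'_0) = 0.028×5.5/1.69×log₁₀(82.547/70.166)
    = 0.091123 × 0.070575 = 0.006431 m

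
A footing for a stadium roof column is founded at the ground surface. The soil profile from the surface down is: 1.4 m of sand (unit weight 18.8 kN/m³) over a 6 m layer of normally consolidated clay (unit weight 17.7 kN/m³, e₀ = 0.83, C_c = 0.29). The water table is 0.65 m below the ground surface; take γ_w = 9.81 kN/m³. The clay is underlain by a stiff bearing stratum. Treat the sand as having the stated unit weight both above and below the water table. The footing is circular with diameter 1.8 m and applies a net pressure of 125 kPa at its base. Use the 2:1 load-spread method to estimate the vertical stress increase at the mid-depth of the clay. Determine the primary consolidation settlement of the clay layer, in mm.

Mid-depth of clay below the ground surface: z = 1.4 + 6/2 = 4.4 m.
Total vertical stress at mid-clay: σ_v = 18.8×1.4 + 17.7×3 = 79.42 kPa.
Pore pressure: u = 9.81×(4.4 − 0.65) = 36.788 kPa.
Initial effective stress: σ'_0 = σ_v − u = 79.42 − 36.788 = 42.632 kPa.
Stress increase at mid-clay by the 2:1 spreading method:
Δσ ≈ qD²/(D+z)² = 125×1.8²/(1.8+4.4)² = 10.536 kPa
Final effective stress: σ'_f = σ'_0 + Δσ = 42.632 + 10.536 = 53.168 kPa.
Normally consolidated clay, so the full stress increment lies on the virgin compression line:
S_c = C_c·H/(1+e₀)·log₁₀(σ'_f/σ'_0) = 0.29×6/(1+0.83)×log₁₀(53.168/42.632)
    = 0.95082 × 0.095915 = 0.0912 m

S_c ≈ 91.2 mm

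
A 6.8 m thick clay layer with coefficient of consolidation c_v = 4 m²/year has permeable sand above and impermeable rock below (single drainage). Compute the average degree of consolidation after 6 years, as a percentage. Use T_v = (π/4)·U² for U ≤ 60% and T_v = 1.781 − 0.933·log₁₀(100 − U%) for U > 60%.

Drainage path length: H_d = H = 6.8 m (single drainage).
T_v = c_v·t/H_d² = 4×6/6.8² = 0.51903.
T_v = 0.51903 corresponds to the U > 60% branch:
U = 1 − 10^((1.781 − T_v)/0.933)/100 = 0.7748

U ≈ 77.5 %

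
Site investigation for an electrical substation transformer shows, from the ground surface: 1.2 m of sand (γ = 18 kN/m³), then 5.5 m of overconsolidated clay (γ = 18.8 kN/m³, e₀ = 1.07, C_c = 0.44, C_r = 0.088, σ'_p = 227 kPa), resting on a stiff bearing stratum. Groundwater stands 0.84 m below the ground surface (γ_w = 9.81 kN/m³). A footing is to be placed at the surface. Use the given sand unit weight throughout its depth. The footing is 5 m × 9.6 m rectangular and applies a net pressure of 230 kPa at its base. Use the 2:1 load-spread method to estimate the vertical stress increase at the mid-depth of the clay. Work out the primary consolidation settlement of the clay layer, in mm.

Mid-depth of clay below the ground surface: z = 1.2 + 5.5/2 = 3.95 m.
Total vertical stress at mid-clay: σ_v = 18×1.2 + 18.8×2.75 = 73.3 kPa.
Pore pressure: u = 9.81×(3.95 − 0.84) = 30.509 kPa.
Initial effective stress: σ'_0 = σ_v − u = 73.3 − 30.509 = 42.791 kPa.
Stress increase at mid-clay by the 2:1 spreading method:
Δσ = qBL/((B+z)(L+z)) = 230×5×9.6/((5+3.95)(9.6+3.95)) = 91.035 kPa
Final effective stress: σ'_f = 42.791 + 91.035 = 133.83 kPa.
σ'_f = 133.83 ≤ σ'_p = 227 kPa, so the clay remains overconsolidated and only the recompression index applies:
S_c = C_r·H/(1+e₀)·log₁₀(σ'_f/σ'_0) = 0.088×5.5/2.07×log₁₀(133.83/42.791)
    = 0.23382 × 0.4952 = 0.1158 m

S_c ≈ 116 mm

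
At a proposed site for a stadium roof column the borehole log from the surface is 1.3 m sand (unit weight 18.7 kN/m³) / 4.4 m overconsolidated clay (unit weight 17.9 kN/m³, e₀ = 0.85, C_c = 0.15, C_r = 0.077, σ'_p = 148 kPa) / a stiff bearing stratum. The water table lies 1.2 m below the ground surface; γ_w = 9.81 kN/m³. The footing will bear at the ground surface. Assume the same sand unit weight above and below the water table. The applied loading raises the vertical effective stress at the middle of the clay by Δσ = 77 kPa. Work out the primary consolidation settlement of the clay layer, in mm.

S_c ≈ 83.9 mm

Mid-depth of clay below the ground surface: z = 1.3 + 4.4/2 = 3.5 m.
Total vertical stress at mid-clay: σ_v = 18.7×1.3 + 17.9×2.2 = 63.69 kPa.
Pore pressure: u = 9.81×(3.5 − 1.2) = 22.563 kPa.
Initial effective stress: σ'_0 = σ_v − u = 63.69 − 22.563 = 41.127 kPa.
Final effective stress: σ'_f = 41.127 + 77 = 118.13 kPa.
σ'_f = 118.13 ≤ σ'_p = 148 kPa, so the clay remains overconsolidated and only the recompression index applies:
S_c = C_r·H/(1+e₀)·log₁₀(σ'_f/σ'_0) = 0.077×4.4/1.85×log₁₀(118.13/41.127)
    = 0.18314 × 0.45823 = 0.08392 m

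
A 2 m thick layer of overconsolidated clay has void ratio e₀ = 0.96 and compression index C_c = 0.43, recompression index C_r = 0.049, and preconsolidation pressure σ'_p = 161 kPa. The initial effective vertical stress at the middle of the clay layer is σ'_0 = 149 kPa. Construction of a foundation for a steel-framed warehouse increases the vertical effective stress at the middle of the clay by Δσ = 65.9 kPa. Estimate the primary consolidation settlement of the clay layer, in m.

Final effective stress: σ'_f = 149 + 65.9 = 214.9 kPa.
σ'_f = 214.9 > σ'_p = 161 kPa, so the stress path crosses the preconsolidation pressure — recompression up to σ'_p, then virgin compression beyond:
S_c = H/(1+e₀)·[C_r·log₁₀(σ'_p/σ'_0) + C_c·log₁₀(σ'_f/σ'_p)]
    = 2/1.96 × [0.049×log₁₀(161/149) + 0.43×log₁₀(214.9/161)]
    = 1.0204 × [0.0016483 + 0.053927] = 0.05671 m

S_c ≈ 0.0567 m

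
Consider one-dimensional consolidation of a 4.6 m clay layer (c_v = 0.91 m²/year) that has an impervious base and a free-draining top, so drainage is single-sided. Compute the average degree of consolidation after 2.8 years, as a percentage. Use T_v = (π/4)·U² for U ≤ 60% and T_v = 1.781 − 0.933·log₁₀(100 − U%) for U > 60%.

U ≈ 39.2 %

Drainage path length: H_d = H = 4.6 m (single drainage).
T_v = c_v·t/H_d² = 0.91×2.8/4.6² = 0.12042.
T_v = 0.12042 corresponds to the U ≤ 60% branch:
U = √(4T_v/π) = 0.3916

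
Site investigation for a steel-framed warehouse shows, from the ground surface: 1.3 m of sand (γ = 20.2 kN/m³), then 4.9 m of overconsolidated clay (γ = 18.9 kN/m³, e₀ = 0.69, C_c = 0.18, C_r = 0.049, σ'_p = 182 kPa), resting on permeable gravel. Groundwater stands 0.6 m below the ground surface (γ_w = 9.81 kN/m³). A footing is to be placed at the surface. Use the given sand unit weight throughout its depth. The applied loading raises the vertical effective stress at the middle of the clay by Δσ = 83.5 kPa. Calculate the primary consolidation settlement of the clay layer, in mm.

Mid-depth of clay below the ground surface: z = 1.3 + 4.9/2 = 3.75 m.
Total vertical stress at mid-clay: σ_v = 20.2×1.3 + 18.9×2.45 = 72.565 kPa.
Pore pressure: u = 9.81×(3.75 − 0.6) = 30.902 kPa.
Initial effective stress: σ'_0 = σ_v − u = 72.565 − 30.902 = 41.663 kPa.
Final effective stress: σ'_f = 41.663 + 83.5 = 125.16 kPa.
σ'_f = 125.16 ≤ σ'_p = 182 kPa, so the clay remains overconsolidated and only the recompression index applies:
S_c = C_r·H/(1+e₀)·log₁₀(σ'_f/σ'_0) = 0.049×4.9/1.69×log₁₀(125.16/41.663)
    = 0.14207 × 0.47772 = 0.06787 m

S_c ≈ 67.9 mm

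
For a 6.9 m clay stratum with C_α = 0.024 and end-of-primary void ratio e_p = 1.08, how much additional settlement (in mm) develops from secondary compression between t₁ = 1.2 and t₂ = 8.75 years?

S_s ≈ 68.7 mm

Secondary compression: S_s = C_α·H/(1+e_p)·log₁₀(t₂/t₁)
S_s = 0.024×6.9/(1+1.08)×log₁₀(8.75/1.2)
    = 0.07962 × 0.8628 = 0.06869 m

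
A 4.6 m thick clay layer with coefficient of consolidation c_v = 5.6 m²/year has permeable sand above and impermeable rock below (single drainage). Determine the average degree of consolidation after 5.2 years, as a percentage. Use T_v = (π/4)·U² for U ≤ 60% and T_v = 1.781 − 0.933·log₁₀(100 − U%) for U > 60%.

U ≈ 97.3 %

Drainage path length: H_d = H = 4.6 m (single drainage).
T_v = c_v·t/H_d² = 5.6×5.2/4.6² = 1.3762.
T_v = 1.3762 corresponds to the U > 60% branch:
U = 1 − 10^((1.781 − T_v)/0.933)/100 = 0.9728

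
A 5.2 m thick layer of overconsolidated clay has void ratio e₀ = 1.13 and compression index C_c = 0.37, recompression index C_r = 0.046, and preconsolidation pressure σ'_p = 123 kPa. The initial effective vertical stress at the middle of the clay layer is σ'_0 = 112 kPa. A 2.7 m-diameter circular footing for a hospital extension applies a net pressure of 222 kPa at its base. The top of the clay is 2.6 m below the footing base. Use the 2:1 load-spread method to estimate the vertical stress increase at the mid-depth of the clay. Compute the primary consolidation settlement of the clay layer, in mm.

S_c ≈ 49.5 mm

Mid-depth of clay below the footing base: z = 2.6 + 5.2/2 = 5.2 m.
Stress increase at mid-clay by the 2:1 spreading method:
Δσ ≈ qD²/(D+z)² = 222×2.7²/(2.7+5.2)² = 25.931 kPa
Final effective stress: σ'_f = 112 + 25.931 = 137.93 kPa.
σ'_f = 137.93 > σ'_p = 123 kPa, so the stress path crosses the preconsolidation pressure — recompression up to σ'_p, then virgin compression beyond:
S_c = H/(1+e₀)·[C_r·log₁₀(σ'_p/σ'_0) + C_c·log₁₀(σ'_f/σ'_p)]
    = 5.2/2.13 × [0.046×log₁₀(123/112) + 0.37×log₁₀(137.93/123)]
    = 2.4413 × [0.0018716 + 0.018409] = 0.04951 m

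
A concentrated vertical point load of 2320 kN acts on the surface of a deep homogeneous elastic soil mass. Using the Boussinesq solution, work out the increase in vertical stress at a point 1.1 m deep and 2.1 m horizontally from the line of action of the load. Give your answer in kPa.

Δσ_z ≈ 19.7 kPa

Boussinesq vertical stress below a point load on an elastic half-space:
Δσ_z = 3P/(2πz²) · [1 + (r/z)²]^(−5/2)
r/z = 2.1/1.1 = 1.9091; [1+(r/z)²]^(−5/2) = 0.021509.
Δσ_z = 3×2320/(2π×1.1²) × 0.021509 = 915.47 × 0.021509 = 19.69 kPa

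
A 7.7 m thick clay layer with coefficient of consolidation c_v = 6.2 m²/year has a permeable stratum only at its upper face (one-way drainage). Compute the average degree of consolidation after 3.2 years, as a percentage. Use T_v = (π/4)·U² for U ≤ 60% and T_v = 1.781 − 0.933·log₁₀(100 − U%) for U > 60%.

U ≈ 64.5 %

Drainage path length: H_d = H = 7.7 m (single drainage).
T_v = c_v·t/H_d² = 6.2×3.2/7.7² = 0.33463.
T_v = 0.33463 corresponds to the U > 60% branch:
U = 1 − 10^((1.781 − T_v)/0.933)/100 = 0.645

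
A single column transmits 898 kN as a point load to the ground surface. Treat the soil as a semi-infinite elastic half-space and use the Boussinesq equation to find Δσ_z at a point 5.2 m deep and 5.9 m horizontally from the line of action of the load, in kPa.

Boussinesq vertical stress below a point load on an elastic half-space:
Δσ_z = 3P/(2πz²) · [1 + (r/z)²]^(−5/2)
r/z = 5.9/5.2 = 1.1346; [1+(r/z)²]^(−5/2) = 0.12638.
Δσ_z = 3×898/(2π×5.2²) × 0.12638 = 15.857 × 0.12638 = 2.004 kPa

Δσ_z ≈ 2 kPa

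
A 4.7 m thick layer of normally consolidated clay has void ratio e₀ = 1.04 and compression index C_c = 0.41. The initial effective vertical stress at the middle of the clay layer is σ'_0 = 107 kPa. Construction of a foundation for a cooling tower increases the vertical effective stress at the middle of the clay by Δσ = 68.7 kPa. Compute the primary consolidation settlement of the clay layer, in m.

Final effective stress: σ'_f = σ'_0 + Δσ = 107 + 68.7 = 175.7 kPa.
Normally consolidated clay, so the full stress increment lies on the virgin compression line:
S_c = C_c·H/(1+e₀)·log₁₀(σ'_f/σ'_0) = 0.41×4.7/(1+1.04)×log₁₀(175.7/107)
    = 0.94461 × 0.21539 = 0.2035 m

S_c ≈ 0.203 m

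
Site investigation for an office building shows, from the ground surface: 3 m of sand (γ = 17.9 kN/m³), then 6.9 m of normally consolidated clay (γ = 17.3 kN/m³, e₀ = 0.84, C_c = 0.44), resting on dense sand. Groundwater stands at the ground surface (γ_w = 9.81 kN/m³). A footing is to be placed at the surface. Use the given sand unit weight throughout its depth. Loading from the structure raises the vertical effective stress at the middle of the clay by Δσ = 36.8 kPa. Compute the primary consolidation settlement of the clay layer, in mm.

Mid-depth of clay below the ground surface: z = 3 + 6.9/2 = 6.45 m.
Total vertical stress at mid-clay: σ_v = 17.9×3 + 17.3×3.45 = 113.38 kPa.
Pore pressure: u = 9.81×(6.45 − 0) = 63.275 kPa.
Initial effective stress: σ'_0 = σ_v − u = 113.38 − 63.275 = 50.105 kPa.
Final effective stress: σ'_f = σ'_0 + Δσ = 50.105 + 36.8 = 86.905 kPa.
Normally consolidated clay, so the full stress increment lies on the virgin compression line:
S_c = C_c·H/(1+e₀)·log₁₀(σ'_f/σ'_0) = 0.44×6.9/(1+0.84)×log₁₀(86.905/50.105)
    = 1.65 × 0.23916 = 0.3946 m

S_c ≈ 395 mm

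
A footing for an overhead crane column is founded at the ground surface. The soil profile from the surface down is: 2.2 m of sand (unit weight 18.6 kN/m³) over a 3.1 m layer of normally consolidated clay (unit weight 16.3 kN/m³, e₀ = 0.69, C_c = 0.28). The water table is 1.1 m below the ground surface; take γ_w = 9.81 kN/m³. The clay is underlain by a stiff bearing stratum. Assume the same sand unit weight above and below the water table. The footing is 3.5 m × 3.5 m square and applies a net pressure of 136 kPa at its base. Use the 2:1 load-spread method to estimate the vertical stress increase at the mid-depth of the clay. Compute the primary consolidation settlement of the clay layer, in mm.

S_c ≈ 130 mm

Mid-depth of clay below the ground surface: z = 2.2 + 3.1/2 = 3.75 m.
Total vertical stress at mid-clay: σ_v = 18.6×2.2 + 16.3×1.55 = 66.185 kPa.
Pore pressure: u = 9.81×(3.75 − 1.1) = 25.997 kPa.
Initial effective stress: σ'_0 = σ_v − u = 66.185 − 25.997 = 40.188 kPa.
Stress increase at mid-clay by the 2:1 spreading method:
Δσ = qBL/((B+z)(L+z)) = 136×3.5×3.5/((3.5+3.75)(3.5+3.75)) = 31.696 kPa
Final effective stress: σ'_f = σ'_0 + Δσ = 40.188 + 31.696 = 71.884 kPa.
Normally consolidated clay, so the full stress increment lies on the virgin compression line:
S_c = C_c·H/(1+e₀)·log₁₀(σ'_f/σ'_0) = 0.28×3.1/(1+0.69)×log₁₀(71.884/40.188)
    = 0.51361 × 0.25254 = 0.1297 m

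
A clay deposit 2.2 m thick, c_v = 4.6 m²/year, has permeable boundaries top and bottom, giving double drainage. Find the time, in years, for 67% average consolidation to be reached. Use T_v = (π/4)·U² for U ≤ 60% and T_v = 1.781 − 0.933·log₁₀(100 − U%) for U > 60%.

Drainage path length: H_d = H/2 = 1.1 m (double drainage).
U > 60%: T_v = 1.781 − 0.933·log₁₀(100 − 67) = 0.36423.
t = T_v·H_d²/c_v = 0.36423×1.1²/4.6 = 0.09581 years.

t ≈ 0.0958 years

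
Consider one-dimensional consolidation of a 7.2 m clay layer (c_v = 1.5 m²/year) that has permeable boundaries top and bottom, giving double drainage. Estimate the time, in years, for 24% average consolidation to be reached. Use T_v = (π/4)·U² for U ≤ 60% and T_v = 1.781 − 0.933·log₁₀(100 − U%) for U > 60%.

t ≈ 0.391 years

Drainage path length: H_d = H/2 = 3.6 m (double drainage).
U ≤ 60%: T_v = (π/4)·U² = (π/4)×0.24² = 0.045239.
t = T_v·H_d²/c_v = 0.045239×3.6²/1.5 = 0.3909 years.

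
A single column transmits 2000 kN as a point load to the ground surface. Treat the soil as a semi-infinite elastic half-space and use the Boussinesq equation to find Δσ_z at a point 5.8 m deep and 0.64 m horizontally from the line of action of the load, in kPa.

Δσ_z ≈ 27.5 kPa

Boussinesq vertical stress below a point load on an elastic half-space:
Δσ_z = 3P/(2πz²) · [1 + (r/z)²]^(−5/2)
r/z = 0.64/5.8 = 0.11034; [1+(r/z)²]^(−5/2) = 0.9702.
Δσ_z = 3×2000/(2π×5.8²) × 0.9702 = 28.387 × 0.9702 = 27.54 kPa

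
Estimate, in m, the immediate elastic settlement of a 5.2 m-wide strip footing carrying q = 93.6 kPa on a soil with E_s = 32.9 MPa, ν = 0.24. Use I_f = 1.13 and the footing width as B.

Immediate (elastic) settlement: S_e = q·B·(1−ν²)/E_s · I_f.
E_s = 32.9 MPa = 32900 kPa.
S_e = 93.6 × 5.2 × (1 − 0.24²) / 32900 × 1.13
    = 93.6 × 5.2 × 0.9424 / 32900 × 1.13
    = 0.01575 m

S_e ≈ 0.0158 m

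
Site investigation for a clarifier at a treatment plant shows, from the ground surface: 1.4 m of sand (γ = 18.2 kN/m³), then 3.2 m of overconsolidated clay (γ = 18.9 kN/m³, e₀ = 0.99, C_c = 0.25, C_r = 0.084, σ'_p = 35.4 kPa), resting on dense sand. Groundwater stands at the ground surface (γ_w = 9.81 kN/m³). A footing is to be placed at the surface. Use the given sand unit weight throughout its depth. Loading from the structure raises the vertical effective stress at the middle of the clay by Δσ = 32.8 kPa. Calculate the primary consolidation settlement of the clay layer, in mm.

S_c ≈ 107 mm

Mid-depth of clay below the ground surface: z = 1.4 + 3.2/2 = 3 m.
Total vertical stress at mid-clay: σ_v = 18.2×1.4 + 18.9×1.6 = 55.72 kPa.
Pore pressure: u = 9.81×(3 − 0) = 29.43 kPa.
Initial effective stress: σ'_0 = σ_v − u = 55.72 − 29.43 = 26.29 kPa.
Final effective stress: σ'_f = 26.29 + 32.8 = 59.09 kPa.
σ'_f = 59.09 > σ'_p = 35.4 kPa, so the stress path crosses the preconsolidation pressure — recompression up to σ'_p, then virgin compression beyond:
S_c = H/(1+e₀)·[C_r·log₁₀(σ'_p/σ'_0) + C_c·log₁₀(σ'_f/σ'_p)]
    = 3.2/1.99 × [0.084×log₁₀(35.4/26.29) + 0.25×log₁₀(59.09/35.4)]
    = 1.608 × [0.010854 + 0.055628] = 0.1069 m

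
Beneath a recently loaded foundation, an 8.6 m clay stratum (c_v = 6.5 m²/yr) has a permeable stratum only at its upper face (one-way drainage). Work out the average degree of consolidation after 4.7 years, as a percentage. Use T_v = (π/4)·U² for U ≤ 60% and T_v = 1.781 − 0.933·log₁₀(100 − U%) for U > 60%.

U ≈ 70.7 %

Drainage path length: H_d = H = 8.6 m (single drainage).
T_v = c_v·t/H_d² = 6.5×4.7/8.6² = 0.41306.
T_v = 0.41306 corresponds to the U > 60% branch:
U = 1 − 10^((1.781 − T_v)/0.933)/100 = 0.7075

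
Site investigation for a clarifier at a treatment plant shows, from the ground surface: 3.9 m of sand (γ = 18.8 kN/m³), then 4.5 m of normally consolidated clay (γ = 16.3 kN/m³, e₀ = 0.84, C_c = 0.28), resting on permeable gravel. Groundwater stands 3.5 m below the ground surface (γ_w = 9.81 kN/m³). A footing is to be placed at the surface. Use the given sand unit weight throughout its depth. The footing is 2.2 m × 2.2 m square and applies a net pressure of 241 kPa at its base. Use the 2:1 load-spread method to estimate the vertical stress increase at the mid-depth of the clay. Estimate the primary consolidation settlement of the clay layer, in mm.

S_c ≈ 54 mm

Mid-depth of clay below the ground surface: z = 3.9 + 4.5/2 = 6.15 m.
Total vertical stress at mid-clay: σ_v = 18.8×3.9 + 16.3×2.25 = 110 kPa.
Pore pressure: u = 9.81×(6.15 − 3.5) = 25.997 kPa.
Initial effective stress: σ'_0 = σ_v − u = 110 − 25.997 = 84.003 kPa.
Stress increase at mid-clay by the 2:1 spreading method:
Δσ = qBL/((B+z)(L+z)) = 241×2.2×2.2/((2.2+6.15)(2.2+6.15)) = 16.73 kPa
Final effective stress: σ'_f = σ'_0 + Δσ = 84.003 + 16.73 = 100.73 kPa.
Normally consolidated clay, so the full stress increment lies on the virgin compression line:
S_c = C_c·H/(1+e₀)·log₁₀(σ'_f/σ'_0) = 0.28×4.5/(1+0.84)×log₁₀(100.73/84.003)
    = 0.68478 × 0.078864 = 0.054 m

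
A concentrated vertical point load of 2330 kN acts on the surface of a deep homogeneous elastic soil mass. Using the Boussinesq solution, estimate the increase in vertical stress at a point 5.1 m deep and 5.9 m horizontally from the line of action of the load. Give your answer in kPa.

Δσ_z ≈ 5.12 kPa

Boussinesq vertical stress below a point load on an elastic half-space:
Δσ_z = 3P/(2πz²) · [1 + (r/z)²]^(−5/2)
r/z = 5.9/5.1 = 1.1569; [1+(r/z)²]^(−5/2) = 0.1196.
Δσ_z = 3×2330/(2π×5.1²) × 0.1196 = 42.772 × 0.1196 = 5.116 kPa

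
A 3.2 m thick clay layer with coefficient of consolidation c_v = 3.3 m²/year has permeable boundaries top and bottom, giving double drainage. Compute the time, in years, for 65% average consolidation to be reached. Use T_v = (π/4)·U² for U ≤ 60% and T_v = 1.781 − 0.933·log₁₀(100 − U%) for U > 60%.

Drainage path length: H_d = H/2 = 1.6 m (double drainage).
U > 60%: T_v = 1.781 − 0.933·log₁₀(100 − 65) = 0.34038.
t = T_v·H_d²/c_v = 0.34038×1.6²/3.3 = 0.2641 years.

t ≈ 0.264 years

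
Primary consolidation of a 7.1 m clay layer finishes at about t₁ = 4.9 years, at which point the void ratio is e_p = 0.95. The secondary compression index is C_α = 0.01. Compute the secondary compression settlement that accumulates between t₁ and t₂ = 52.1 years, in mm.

Secondary compression: S_s = C_α·H/(1+e_p)·log₁₀(t₂/t₁)
S_s = 0.01×7.1/(1+0.95)×log₁₀(52.1/4.9)
    = 0.03641 × 1.027 = 0.03738 m

S_s ≈ 37.4 mm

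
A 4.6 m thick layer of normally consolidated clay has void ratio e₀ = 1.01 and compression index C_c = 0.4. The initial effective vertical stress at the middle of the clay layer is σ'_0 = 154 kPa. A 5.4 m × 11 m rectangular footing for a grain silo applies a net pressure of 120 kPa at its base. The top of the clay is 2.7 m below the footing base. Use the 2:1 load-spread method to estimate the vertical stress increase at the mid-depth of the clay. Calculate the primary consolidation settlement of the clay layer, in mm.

Mid-depth of clay below the footing base: z = 2.7 + 4.6/2 = 5 m.
Stress increase at mid-clay by the 2:1 spreading method:
Δσ = qBL/((B+z)(L+z)) = 120×5.4×11/((5.4+5)(11+5)) = 42.837 kPa
Final effective stress: σ'_f = σ'_0 + Δσ = 154 + 42.837 = 196.84 kPa.
Normally consolidated clay, so the full stress increment lies on the virgin compression line:
S_c = C_c·H/(1+e₀)·log₁₀(σ'_f/σ'_0) = 0.4×4.6/(1+1.01)×log₁₀(196.84/154)
    = 0.91542 × 0.10659 = 0.09757 m

S_c ≈ 97.6 mm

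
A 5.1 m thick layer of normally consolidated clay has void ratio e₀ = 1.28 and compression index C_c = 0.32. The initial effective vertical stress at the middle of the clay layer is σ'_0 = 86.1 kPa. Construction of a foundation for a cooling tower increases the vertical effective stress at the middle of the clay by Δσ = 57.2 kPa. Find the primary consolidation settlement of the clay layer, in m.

Final effective stress: σ'_f = σ'_0 + Δσ = 86.1 + 57.2 = 143.3 kPa.
Normally consolidated clay, so the full stress increment lies on the virgin compression line:
S_c = C_c·H/(1+e₀)·log₁₀(σ'_f/σ'_0) = 0.32×5.1/(1+1.28)×log₁₀(143.3/86.1)
    = 0.71579 × 0.22124 = 0.1584 m

S_c ≈ 0.158 m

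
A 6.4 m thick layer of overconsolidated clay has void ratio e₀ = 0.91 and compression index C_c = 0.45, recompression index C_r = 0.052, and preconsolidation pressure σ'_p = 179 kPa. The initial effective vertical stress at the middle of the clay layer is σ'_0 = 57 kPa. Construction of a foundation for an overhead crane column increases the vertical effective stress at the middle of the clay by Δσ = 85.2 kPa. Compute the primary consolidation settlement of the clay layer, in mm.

S_c ≈ 69.2 mm

Final effective stress: σ'_f = 57 + 85.2 = 142.2 kPa.
σ'_f = 142.2 ≤ σ'_p = 179 kPa, so the clay remains overconsolidated and only the recompression index applies:
S_c = C_r·H/(1+e₀)·log₁₀(σ'_f/σ'_0) = 0.052×6.4/1.91×log₁₀(142.2/57)
    = 0.17424 × 0.39702 = 0.06918 m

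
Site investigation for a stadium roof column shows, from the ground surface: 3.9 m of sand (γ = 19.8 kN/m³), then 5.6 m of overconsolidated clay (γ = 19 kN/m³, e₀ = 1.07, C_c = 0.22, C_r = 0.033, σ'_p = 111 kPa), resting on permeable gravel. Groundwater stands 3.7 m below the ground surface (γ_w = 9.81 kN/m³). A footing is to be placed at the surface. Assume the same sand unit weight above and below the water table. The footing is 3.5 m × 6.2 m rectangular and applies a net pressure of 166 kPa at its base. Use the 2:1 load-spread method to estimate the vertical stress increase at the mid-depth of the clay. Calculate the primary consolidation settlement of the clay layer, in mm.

Mid-depth of clay below the ground surface: z = 3.9 + 5.6/2 = 6.7 m.
Total vertical stress at mid-clay: σ_v = 19.8×3.9 + 19×2.8 = 130.42 kPa.
Pore pressure: u = 9.81×(6.7 − 3.7) = 29.43 kPa.
Initial effective stress: σ'_0 = σ_v − u = 130.42 − 29.43 = 100.99 kPa.
Stress increase at mid-clay by the 2:1 spreading method:
Δσ = qBL/((B+z)(L+z)) = 166×3.5×6.2/((3.5+6.7)(6.2+6.7)) = 27.377 kPa
Final effective stress: σ'_f = 100.99 + 27.377 = 128.37 kPa.
σ'_f = 128.37 > σ'_p = 111 kPa, so the stress path crosses the preconsolidation pressure — recompression up to σ'_p, then virgin compression beyond:
S_c = H/(1+e₀)·[C_r·log₁₀(σ'_p/σ'_0) + C_c·log₁₀(σ'_f/σ'_p)]
    = 5.6/2.07 × [0.033×log₁₀(111/100.99) + 0.22×log₁₀(128.37/111)]
    = 2.7053 × [0.0013545 + 0.013891] = 0.04124 m

S_c ≈ 41.2 mm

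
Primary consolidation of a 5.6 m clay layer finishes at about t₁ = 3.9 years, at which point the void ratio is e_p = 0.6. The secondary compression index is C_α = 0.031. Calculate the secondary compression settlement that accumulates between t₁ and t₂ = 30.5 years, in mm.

Secondary compression: S_s = C_α·H/(1+e_p)·log₁₀(t₂/t₁)
S_s = 0.031×5.6/(1+0.6)×log₁₀(30.5/3.9)
    = 0.1085 × 0.8932 = 0.09692 m

S_s ≈ 96.9 mm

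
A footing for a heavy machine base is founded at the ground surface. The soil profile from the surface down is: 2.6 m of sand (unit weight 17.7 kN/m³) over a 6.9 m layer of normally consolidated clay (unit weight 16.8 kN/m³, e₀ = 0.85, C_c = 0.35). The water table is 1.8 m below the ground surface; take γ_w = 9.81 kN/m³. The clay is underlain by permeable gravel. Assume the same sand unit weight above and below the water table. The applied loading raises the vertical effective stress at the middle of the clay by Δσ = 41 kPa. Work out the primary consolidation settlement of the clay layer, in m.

Mid-depth of clay below the ground surface: z = 2.6 + 6.9/2 = 6.05 m.
Total vertical stress at mid-clay: σ_v = 17.7×2.6 + 16.8×3.45 = 103.98 kPa.
Pore pressure: u = 9.81×(6.05 − 1.8) = 41.693 kPa.
Initial effective stress: σ'_0 = σ_v − u = 103.98 − 41.693 = 62.287 kPa.
Final effective stress: σ'_f = σ'_0 + Δσ = 62.287 + 41 = 103.29 kPa.
Normally consolidated clay, so the full stress increment lies on the virgin compression line:
S_c = C_c·H/(1+e₀)·log₁₀(σ'_f/σ'_0) = 0.35×6.9/(1+0.85)×log₁₀(103.29/62.287)
    = 1.3054 × 0.21966 = 0.2867 m

S_c ≈ 0.287 m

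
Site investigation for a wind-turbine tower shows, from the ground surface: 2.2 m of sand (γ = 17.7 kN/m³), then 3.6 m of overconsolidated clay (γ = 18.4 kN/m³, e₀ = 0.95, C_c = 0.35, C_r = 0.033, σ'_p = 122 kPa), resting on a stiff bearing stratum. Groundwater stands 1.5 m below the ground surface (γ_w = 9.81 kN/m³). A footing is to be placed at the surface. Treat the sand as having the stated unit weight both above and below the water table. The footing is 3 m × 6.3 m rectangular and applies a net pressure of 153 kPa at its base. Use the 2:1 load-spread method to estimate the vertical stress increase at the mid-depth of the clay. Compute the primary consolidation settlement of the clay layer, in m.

S_c ≈ 0.0162 m

Mid-depth of clay below the ground surface: z = 2.2 + 3.6/2 = 4 m.
Total vertical stress at mid-clay: σ_v = 17.7×2.2 + 18.4×1.8 = 72.06 kPa.
Pore pressure: u = 9.81×(4 − 1.5) = 24.525 kPa.
Initial effective stress: σ'_0 = σ_v − u = 72.06 − 24.525 = 47.535 kPa.
Stress increase at mid-clay by the 2:1 spreading method:
Δσ = qBL/((B+z)(L+z)) = 153×3×6.3/((3+4)(6.3+4)) = 40.107 kPa
Final effective stress: σ'_f = 47.535 + 40.107 = 87.642 kPa.
σ'_f = 87.642 ≤ σ'_p = 122 kPa, so the clay remains overconsolidated and only the recompression index applies:
S_c = C_r·H/(1+e₀)·log₁₀(σ'_f/σ'_0) = 0.033×3.6/1.95×log₁₀(87.642/47.535)
    = 0.060925 × 0.2657 = 0.01619 m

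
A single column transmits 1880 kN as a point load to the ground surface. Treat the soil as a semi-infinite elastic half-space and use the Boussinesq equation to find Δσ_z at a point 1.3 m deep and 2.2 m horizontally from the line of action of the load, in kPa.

Boussinesq vertical stress below a point load on an elastic half-space:
Δσ_z = 3P/(2πz²) · [1 + (r/z)²]^(−5/2)
r/z = 2.2/1.3 = 1.6923; [1+(r/z)²]^(−5/2) = 0.034075.
Δσ_z = 3×1880/(2π×1.3²) × 0.034075 = 531.14 × 0.034075 = 18.1 kPa

Δσ_z ≈ 18.1 kPa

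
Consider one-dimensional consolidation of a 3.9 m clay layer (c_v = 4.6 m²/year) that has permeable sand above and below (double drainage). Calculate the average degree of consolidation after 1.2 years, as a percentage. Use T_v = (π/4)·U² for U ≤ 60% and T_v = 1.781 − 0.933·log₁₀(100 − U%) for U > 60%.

Drainage path length: H_d = H/2 = 1.95 m (double drainage).
T_v = c_v·t/H_d² = 4.6×1.2/1.95² = 1.4517.
T_v = 1.4517 corresponds to the U > 60% branch:
U = 1 − 10^((1.781 − T_v)/0.933)/100 = 0.9775

U ≈ 97.7 %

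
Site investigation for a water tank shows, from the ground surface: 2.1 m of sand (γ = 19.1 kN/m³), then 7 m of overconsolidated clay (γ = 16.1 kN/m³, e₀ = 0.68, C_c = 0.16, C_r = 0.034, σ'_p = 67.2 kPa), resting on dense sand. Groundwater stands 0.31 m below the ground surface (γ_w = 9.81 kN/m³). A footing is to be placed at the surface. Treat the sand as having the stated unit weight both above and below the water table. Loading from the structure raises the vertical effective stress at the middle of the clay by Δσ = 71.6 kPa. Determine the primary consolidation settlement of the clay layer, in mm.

Mid-depth of clay below the ground surface: z = 2.1 + 7/2 = 5.6 m.
Total vertical stress at mid-clay: σ_v = 19.1×2.1 + 16.1×3.5 = 96.46 kPa.
Pore pressure: u = 9.81×(5.6 − 0.31) = 51.895 kPa.
Initial effective stress: σ'_0 = σ_v − u = 96.46 − 51.895 = 44.565 kPa.
Final effective stress: σ'_f = 44.565 + 71.6 = 116.16 kPa.
σ'_f = 116.16 > σ'_p = 67.2 kPa, so the stress path crosses the preconsolidation pressure — recompression up to σ'_p, then virgin compression beyond:
S_c = H/(1+e₀)·[C_r·log₁₀(σ'_p/σ'_0) + C_c·log₁₀(σ'_f/σ'_p)]
    = 7/1.68 × [0.034×log₁₀(67.2/44.565) + 0.16×log₁₀(116.16/67.2)]
    = 4.1667 × [0.0060648 + 0.03803] = 0.1837 m

S_c ≈ 184 mm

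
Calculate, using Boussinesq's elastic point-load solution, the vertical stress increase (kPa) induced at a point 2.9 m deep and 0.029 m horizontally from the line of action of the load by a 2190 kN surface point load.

Boussinesq vertical stress below a point load on an elastic half-space:
Δσ_z = 3P/(2πz²) · [1 + (r/z)²]^(−5/2)
r/z = 0.029/2.9 = 0.01; [1+(r/z)²]^(−5/2) = 0.99975.
Δσ_z = 3×2190/(2π×2.9²) × 0.99975 = 124.33 × 0.99975 = 124.3 kPa

Δσ_z ≈ 124 kPa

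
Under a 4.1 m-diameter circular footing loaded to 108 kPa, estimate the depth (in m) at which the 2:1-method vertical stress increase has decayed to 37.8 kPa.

2:1 spreading — at depth z the loaded area has grown by z in each plan dimension:
qD²/(D+z)² = Δσ_z ⇒ z = D(√(q/Δσ_z) − 1) = 4.1×(√(108/37.8) − 1) = 2.83 m

z ≈ 2.83 m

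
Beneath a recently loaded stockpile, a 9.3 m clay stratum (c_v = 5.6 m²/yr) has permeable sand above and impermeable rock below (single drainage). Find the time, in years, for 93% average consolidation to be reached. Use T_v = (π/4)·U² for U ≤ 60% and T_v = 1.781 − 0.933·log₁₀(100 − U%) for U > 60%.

t ≈ 15.3 years

Drainage path length: H_d = H = 9.3 m (single drainage).
U > 60%: T_v = 1.781 − 0.933·log₁₀(100 − 93) = 0.99252.
t = T_v·H_d²/c_v = 0.99252×9.3²/5.6 = 15.33 years.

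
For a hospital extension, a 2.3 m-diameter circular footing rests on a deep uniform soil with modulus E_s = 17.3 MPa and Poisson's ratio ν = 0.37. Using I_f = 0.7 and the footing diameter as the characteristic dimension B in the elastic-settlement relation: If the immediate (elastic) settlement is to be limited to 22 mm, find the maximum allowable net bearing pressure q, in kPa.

E_s = 17.3 MPa = 17300 kPa.
S_e = q·B·(1−ν²)/E_s · I_f  ⇒  q = S_e·E_s / (B·(1−ν²)·I_f).
q = 0.022 × 17300 / (2.3 × 0.8631 × 0.7) = 273.9 kPa

q ≈ 274 kPa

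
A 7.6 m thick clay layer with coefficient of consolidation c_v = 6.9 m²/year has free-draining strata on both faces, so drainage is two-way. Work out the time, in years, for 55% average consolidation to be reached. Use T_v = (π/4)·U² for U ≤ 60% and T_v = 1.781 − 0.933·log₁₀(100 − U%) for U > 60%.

Drainage path length: H_d = H/2 = 3.8 m (double drainage).
U ≤ 60%: T_v = (π/4)·U² = (π/4)×0.55² = 0.23758.
t = T_v·H_d²/c_v = 0.23758×3.8²/6.9 = 0.4972 years.

t ≈ 0.497 years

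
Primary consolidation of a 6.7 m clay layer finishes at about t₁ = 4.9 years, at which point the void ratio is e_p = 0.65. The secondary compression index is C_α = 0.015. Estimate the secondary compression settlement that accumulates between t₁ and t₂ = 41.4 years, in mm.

Secondary compression: S_s = C_α·H/(1+e_p)·log₁₀(t₂/t₁)
S_s = 0.015×6.7/(1+0.65)×log₁₀(41.4/4.9)
    = 0.06091 × 0.9268 = 0.05645 m

S_s ≈ 56.5 mm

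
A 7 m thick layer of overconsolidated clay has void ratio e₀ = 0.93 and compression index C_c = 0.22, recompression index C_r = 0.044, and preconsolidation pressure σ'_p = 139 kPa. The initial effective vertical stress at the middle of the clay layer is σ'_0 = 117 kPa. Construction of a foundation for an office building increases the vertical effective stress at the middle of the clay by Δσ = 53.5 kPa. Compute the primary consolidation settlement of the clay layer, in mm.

Final effective stress: σ'_f = 117 + 53.5 = 170.5 kPa.
σ'_f = 170.5 > σ'_p = 139 kPa, so the stress path crosses the preconsolidation pressure — recompression up to σ'_p, then virgin compression beyond:
S_c = H/(1+e₀)·[C_r·log₁₀(σ'_p/σ'_0) + C_c·log₁₀(σ'_f/σ'_p)]
    = 7/1.93 × [0.044×log₁₀(139/117) + 0.22×log₁₀(170.5/139)]
    = 3.6269 × [0.0032925 + 0.019516] = 0.08272 m

S_c ≈ 82.7 mm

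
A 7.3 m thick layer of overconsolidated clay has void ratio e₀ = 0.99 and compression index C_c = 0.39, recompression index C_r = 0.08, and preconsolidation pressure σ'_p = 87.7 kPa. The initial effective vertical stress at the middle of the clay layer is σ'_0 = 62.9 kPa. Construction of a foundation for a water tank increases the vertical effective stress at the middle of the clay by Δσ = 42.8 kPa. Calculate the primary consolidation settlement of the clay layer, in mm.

S_c ≈ 158 mm

Final effective stress: σ'_f = 62.9 + 42.8 = 105.7 kPa.
σ'_f = 105.7 > σ'_p = 87.7 kPa, so the stress path crosses the preconsolidation pressure — recompression up to σ'_p, then virgin compression beyond:
S_c = H/(1+e₀)·[C_r·log₁₀(σ'_p/σ'_0) + C_c·log₁₀(σ'_f/σ'_p)]
    = 7.3/1.99 × [0.08×log₁₀(87.7/62.9) + 0.39×log₁₀(105.7/87.7)]
    = 3.6683 × [0.011548 + 0.031619] = 0.1583 m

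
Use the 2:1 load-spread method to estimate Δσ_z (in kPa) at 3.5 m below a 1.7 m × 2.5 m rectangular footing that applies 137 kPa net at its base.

Δσ_z ≈ 18.7 kPa

By the 2:1 method the load spreads at 1 horizontal : 2 vertical, so at depth z the loaded area has grown by z in each plan dimension:
Δσ = qBL/((B+z)(L+z)) = 137×1.7×2.5/((1.7+3.5)(2.5+3.5)) = 18.662 kPa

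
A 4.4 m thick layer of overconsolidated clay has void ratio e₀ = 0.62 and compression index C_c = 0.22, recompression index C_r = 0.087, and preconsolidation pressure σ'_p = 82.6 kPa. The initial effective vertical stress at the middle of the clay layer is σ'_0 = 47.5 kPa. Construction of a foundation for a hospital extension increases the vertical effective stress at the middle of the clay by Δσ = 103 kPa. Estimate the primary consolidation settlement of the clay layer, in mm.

Final effective stress: σ'_f = 47.5 + 103 = 150.5 kPa.
σ'_f = 150.5 > σ'_p = 82.6 kPa, so the stress path crosses the preconsolidation pressure — recompression up to σ'_p, then virgin compression beyond:
S_c = H/(1+e₀)·[C_r·log₁₀(σ'_p/σ'_0) + C_c·log₁₀(σ'_f/σ'_p)]
    = 4.4/1.62 × [0.087×log₁₀(82.6/47.5) + 0.22×log₁₀(150.5/82.6)]
    = 2.716 × [0.020905 + 0.057322] = 0.2125 m

S_c ≈ 212 mm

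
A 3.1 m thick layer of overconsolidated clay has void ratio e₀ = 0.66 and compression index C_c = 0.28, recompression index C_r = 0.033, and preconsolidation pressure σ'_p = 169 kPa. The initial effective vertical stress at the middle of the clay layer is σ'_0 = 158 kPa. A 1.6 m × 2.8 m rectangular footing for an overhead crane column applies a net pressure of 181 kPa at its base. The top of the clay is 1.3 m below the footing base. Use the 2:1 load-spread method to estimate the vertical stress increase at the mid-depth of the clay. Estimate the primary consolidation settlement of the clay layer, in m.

Mid-depth of clay below the footing base: z = 1.3 + 3.1/2 = 2.85 m.
Stress increase at mid-clay by the 2:1 spreading method:
Δσ = qBL/((B+z)(L+z)) = 181×1.6×2.8/((1.6+2.85)(2.8+2.85)) = 32.251 kPa
Final effective stress: σ'_f = 158 + 32.251 = 190.25 kPa.
σ'_f = 190.25 > σ'_p = 169 kPa, so the stress path crosses the preconsolidation pressure — recompression up to σ'_p, then virgin compression beyond:
S_c = H/(1+e₀)·[C_r·log₁₀(σ'_p/σ'_0) + C_c·log₁₀(σ'_f/σ'_p)]
    = 3.1/1.66 × [0.033×log₁₀(169/158) + 0.28×log₁₀(190.25/169)]
    = 1.8675 × [0.00096458 + 0.014403] = 0.0287 m

S_c ≈ 0.0287 m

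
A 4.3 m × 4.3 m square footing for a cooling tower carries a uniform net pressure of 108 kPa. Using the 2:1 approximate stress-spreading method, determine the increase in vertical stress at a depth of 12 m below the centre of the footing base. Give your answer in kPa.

By the 2:1 method the load spreads at 1 horizontal : 2 vertical, so at depth z the loaded area has grown by z in each plan dimension:
Δσ = qBL/((B+z)(L+z)) = 108×4.3×4.3/((4.3+12)(4.3+12)) = 7.516 kPa

Δσ_z ≈ 7.52 kPa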